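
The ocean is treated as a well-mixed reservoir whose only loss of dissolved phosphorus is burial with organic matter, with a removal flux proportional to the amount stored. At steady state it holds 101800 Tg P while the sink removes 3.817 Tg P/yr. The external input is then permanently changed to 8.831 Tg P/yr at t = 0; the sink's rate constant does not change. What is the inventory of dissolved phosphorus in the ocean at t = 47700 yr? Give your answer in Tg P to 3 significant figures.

213000 Tg P

The sink rate constant is k = F₀/M₀ = 3.817/101800 = 3.750×10^-5 yr⁻¹.
Solving dM/dt = F₁ − kM with M(0) = M₀ gives M(t) = F₁/k + (M₀ − F₁/k)·e^(−kt).
F₁/k = 8.831/3.750×10^-5 = 235520 Tg P; kt = 3.750×10^-5 × 47700 = 1.789, e^(−kt) = 0.1672.
M(47700) = 235520 + (101800 − 235520) × 0.1672 = 235520 − 22360 = 213160 Tg P.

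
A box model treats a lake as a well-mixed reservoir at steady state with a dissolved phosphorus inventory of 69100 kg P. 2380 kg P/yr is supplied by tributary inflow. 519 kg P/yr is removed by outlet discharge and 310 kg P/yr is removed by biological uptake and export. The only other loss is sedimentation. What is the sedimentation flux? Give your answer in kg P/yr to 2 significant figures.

1600 kg P/yr

At steady state ΣF_in = ΣF_out.
ΣF_in = 2380.0 kg P/yr.
Sedimentation flux = ΣF_in − (519 + 310) = 2380.0 − 829.0 = 1551 kg P/yr.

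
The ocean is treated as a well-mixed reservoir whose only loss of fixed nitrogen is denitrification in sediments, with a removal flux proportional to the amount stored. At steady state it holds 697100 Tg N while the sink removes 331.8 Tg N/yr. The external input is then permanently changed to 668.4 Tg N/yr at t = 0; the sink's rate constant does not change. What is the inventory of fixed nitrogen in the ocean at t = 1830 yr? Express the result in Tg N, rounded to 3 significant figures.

The sink rate constant is k = F₀/M₀ = 331.8/697100 = 0.0004760 yr⁻¹.
Solving dM/dt = F₁ − kM with M(0) = M₀ gives M(t) = F₁/k + (M₀ − F₁/k)·e^(−kt).
F₁/k = 668.4/0.0004760 = 1.4043×10^6 Tg N; kt = 0.0004760 × 1830 = 0.8710, e^(−kt) = 0.4185.
M(1830) = 1.4043×10^6 + (697100 − 1.4043×10^6) × 0.4185 = 1.4043×10^6 − 296000 = 1.1083×10^6 Tg N.

1.11×10^6 Tg N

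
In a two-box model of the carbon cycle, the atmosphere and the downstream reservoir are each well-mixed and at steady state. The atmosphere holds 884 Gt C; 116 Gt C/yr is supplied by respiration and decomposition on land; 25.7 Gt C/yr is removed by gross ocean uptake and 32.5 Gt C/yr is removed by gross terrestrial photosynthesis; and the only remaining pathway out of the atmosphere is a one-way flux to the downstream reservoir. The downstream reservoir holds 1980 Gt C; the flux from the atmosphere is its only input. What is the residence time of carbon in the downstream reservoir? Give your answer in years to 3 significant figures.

34.3 yr

Balance the atmosphere: ΣF_in = 116.00 Gt C/yr.
Flux to the downstream reservoir = ΣF_in − (25.7 + 32.5) = 57.800 Gt C/yr.
At steady state the output of the downstream reservoir equals its input, 57.800 Gt C/yr.
τ = M / F = 1980 / 57.800 = 34.26 yr.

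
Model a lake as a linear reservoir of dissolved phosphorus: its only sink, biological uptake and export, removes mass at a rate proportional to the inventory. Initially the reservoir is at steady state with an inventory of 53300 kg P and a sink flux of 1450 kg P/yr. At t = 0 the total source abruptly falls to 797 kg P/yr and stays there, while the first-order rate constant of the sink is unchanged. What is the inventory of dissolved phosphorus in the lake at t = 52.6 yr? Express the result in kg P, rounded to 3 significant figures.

35000 kg P

τ = M₀/F₀ = 53300/1450 = 36.76 yr; rate constant k = 1/τ.
New steady state M_∞ = F₁/k = F₁·τ = 797 × 36.76 = 29297 kg P.
M(t) = M_∞ + (M₀ − M_∞)·e^(−t/τ); t/τ = 52.6/36.76 = 1.431, so e^(−t/τ) = 0.2391.
M(t) = 29297 + 24000 × 0.2391 = 35035 kg P.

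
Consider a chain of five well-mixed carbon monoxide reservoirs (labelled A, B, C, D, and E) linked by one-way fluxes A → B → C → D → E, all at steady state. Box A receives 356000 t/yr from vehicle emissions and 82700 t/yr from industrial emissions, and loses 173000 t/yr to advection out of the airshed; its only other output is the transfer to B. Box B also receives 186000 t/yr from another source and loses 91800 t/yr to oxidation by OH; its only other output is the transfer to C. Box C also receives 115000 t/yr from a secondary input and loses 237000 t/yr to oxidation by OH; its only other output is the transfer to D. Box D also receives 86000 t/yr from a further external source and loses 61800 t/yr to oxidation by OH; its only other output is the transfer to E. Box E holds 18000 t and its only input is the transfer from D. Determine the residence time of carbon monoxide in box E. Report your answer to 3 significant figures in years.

0.0687 yr

Box A: F(A→B) = (356000 + 82700) − 173000 = 265700 t/yr.
Box B: F(B→C) = (265700 + 186000) − 91800 = 359900 t/yr.
Box C: F(C→D) = (359900 + 115000) − 237000 = 237900 t/yr.
Box D: F(D→E) = (237900 + 86000) − 61800 = 262100 t/yr.
Box E throughput = its input = 262100 t/yr; τ = 18000 / 262100 = 0.06868 yr.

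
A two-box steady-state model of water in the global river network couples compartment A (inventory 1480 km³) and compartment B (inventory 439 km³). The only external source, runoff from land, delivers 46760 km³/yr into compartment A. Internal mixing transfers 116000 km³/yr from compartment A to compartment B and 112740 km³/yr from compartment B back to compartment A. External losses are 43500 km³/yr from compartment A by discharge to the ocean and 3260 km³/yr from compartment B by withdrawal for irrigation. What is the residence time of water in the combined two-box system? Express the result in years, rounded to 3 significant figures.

0.0410 yr

For the system as a whole, the A↔B exchange is internal and contributes nothing to the throughput; only the external sinks remove mass.
M_total = 1480 + 439 = 1919.0 km³.
ΣF_external_out = 43500 + 3260 = 46760 km³/yr.
τ = M_total / ΣF_ext = 1919.0 / 46760 = 0.04104 yr.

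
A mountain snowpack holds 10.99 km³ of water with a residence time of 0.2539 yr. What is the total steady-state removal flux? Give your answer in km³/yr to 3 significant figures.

43.3 km³/yr

F = M / τ = 10.99 / 0.2539 = 43.28 km³/yr.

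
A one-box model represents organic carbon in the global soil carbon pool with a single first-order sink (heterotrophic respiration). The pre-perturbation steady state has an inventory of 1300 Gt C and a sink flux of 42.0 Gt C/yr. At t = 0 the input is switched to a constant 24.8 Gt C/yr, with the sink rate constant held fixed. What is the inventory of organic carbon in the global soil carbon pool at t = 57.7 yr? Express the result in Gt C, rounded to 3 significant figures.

850 Gt C

Residence time τ = M₀/F₀ = 30.95 yr. The eventual steady state is M_∞ = M₀·(F₁/F₀) = 1300 × 24.8/42.0 = 767.62 Gt C.
The anomaly ΔM(t) = M(t) − M_∞ decays as ΔM₀·e^(−t/τ) with ΔM₀ = 1300 − 767.62 = 532.4 Gt C.
At t = 57.7 yr, e^(−t/τ) = e^(−1.864) = 0.1550, so ΔM = 82.53 Gt C and M = 767.62 + 82.53 = 850.15 Gt C.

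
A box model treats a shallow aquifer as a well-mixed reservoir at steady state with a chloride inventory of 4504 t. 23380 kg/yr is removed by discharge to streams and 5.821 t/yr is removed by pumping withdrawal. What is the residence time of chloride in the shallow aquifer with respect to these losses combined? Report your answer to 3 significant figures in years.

154 yr

Convert the discharge to streams flux: 23380 kg/yr = 23.38 t/yr.
Total removal = 23.38 + 5.821 = 29.201 t/yr.
τ = M / ΣF_out = 4504 / 29.201 = 154.2 yr.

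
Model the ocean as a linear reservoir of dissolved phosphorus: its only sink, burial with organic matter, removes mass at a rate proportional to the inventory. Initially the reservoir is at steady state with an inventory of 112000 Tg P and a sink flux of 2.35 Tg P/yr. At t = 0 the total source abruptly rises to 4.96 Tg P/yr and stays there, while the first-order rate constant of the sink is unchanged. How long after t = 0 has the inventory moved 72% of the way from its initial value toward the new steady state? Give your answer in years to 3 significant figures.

τ = M₀/F₀ = 112000/2.35 = 47660 yr.
The remaining gap fraction is e^(−t/τ); 72% covered ⇒ e^(−t/τ) = 0.280.
t = −τ ln(0.280) = 47660 × 1.273 = 60670 yr.

60700 yr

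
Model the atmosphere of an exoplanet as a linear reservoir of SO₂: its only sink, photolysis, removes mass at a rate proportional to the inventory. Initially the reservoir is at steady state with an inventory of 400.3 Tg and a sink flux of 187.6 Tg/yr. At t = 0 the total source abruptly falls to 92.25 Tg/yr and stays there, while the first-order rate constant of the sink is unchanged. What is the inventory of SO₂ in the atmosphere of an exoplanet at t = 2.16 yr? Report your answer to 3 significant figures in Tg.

271 Tg

τ = M₀/F₀ = 400.3/187.6 = 2.134 yr; rate constant k = 1/τ.
New steady state M_∞ = F₁/k = F₁·τ = 92.25 × 2.134 = 196.84 Tg.
M(t) = M_∞ + (M₀ − M_∞)·e^(−t/τ); t/τ = 2.16/2.134 = 1.012, so e^(−t/τ) = 0.3634.
M(t) = 196.84 + 203.5 × 0.3634 = 270.78 Tg.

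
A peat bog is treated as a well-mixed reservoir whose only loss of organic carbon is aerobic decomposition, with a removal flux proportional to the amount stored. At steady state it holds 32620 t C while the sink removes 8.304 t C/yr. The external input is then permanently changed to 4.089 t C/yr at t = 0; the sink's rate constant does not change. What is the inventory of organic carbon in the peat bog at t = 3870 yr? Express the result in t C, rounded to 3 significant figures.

The sink rate constant is k = F₀/M₀ = 8.304/32620 = 0.0002546 yr⁻¹.
Solving dM/dt = F₁ − kM with M(0) = M₀ gives M(t) = F₁/k + (M₀ − F₁/k)·e^(−kt).
F₁/k = 4.089/0.0002546 = 16063 t C; kt = 0.0002546 × 3870 = 0.9852, e^(−kt) = 0.3734.
M(3870) = 16063 + (32620 − 16063) × 0.3734 = 16063 + 6182 = 22245 t C.

22200 t C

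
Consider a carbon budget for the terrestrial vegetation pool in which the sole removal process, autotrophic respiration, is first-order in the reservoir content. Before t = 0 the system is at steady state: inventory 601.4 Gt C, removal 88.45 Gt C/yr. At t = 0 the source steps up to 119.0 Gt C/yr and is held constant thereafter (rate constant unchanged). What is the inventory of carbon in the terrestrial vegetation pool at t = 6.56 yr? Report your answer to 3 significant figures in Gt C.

730 Gt C

τ = M₀/F₀ = 601.4/88.45 = 6.799 yr; rate constant k = 1/τ.
New steady state M_∞ = F₁/k = F₁·τ = 119.0 × 6.799 = 809.12 Gt C.
M(t) = M_∞ + (M₀ − M_∞)·e^(−t/τ); t/τ = 6.56/6.799 = 0.9648, so e^(−t/τ) = 0.3811.
M(t) = 809.12 − 207.7 × 0.3811 = 729.97 Gt C.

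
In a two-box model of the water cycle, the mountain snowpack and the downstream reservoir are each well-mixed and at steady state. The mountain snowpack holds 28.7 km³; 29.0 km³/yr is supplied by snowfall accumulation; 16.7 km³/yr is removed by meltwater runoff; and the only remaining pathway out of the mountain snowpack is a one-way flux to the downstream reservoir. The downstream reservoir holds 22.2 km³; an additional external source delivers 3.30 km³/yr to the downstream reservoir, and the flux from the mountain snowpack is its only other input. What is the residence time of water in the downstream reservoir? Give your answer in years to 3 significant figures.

Balance the mountain snowpack: ΣF_in = 29.000 km³/yr.
Flux to the downstream reservoir = ΣF_in − (16.7) = 12.300 km³/yr.
Total input to the downstream reservoir = 12.300 + 3.30 = 15.600 km³/yr; at steady state this equals its total output.
τ = M / F = 22.2 / 15.600 = 1.423 yr.

1.42 yr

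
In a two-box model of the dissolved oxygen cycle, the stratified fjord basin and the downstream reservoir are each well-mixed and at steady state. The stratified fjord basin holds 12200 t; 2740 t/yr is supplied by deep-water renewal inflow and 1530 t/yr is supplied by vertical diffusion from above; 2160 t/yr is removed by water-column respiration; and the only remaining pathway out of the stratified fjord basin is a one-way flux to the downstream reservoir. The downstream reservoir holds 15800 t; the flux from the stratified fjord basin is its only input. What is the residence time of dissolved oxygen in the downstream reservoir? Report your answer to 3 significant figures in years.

Balance the stratified fjord basin: ΣF_in = 2740 + 1530 = 4270.0 t/yr.
Flux to the downstream reservoir = ΣF_in − (2160) = 2110.0 t/yr.
At steady state the output of the downstream reservoir equals its input, 2110.0 t/yr.
τ = M / F = 15800 / 2110.0 = 7.488 yr.

7.49 yr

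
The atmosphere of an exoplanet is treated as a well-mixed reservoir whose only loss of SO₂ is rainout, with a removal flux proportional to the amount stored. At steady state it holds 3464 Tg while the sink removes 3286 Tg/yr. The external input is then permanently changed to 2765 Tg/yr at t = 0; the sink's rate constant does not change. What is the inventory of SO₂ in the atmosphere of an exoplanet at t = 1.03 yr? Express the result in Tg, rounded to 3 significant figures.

3120 Tg

The sink rate constant is k = F₀/M₀ = 3286/3464 = 0.9486 yr⁻¹.
Solving dM/dt = F₁ − kM with M(0) = M₀ gives M(t) = F₁/k + (M₀ − F₁/k)·e^(−kt).
F₁/k = 2765/0.9486 = 2914.8 Tg; kt = 0.9486 × 1.03 = 0.9771, e^(−kt) = 0.3764.
M(1.03) = 2914.8 + (3464 − 2914.8) × 0.3764 = 2914.8 + 206.7 = 3121.5 Tg.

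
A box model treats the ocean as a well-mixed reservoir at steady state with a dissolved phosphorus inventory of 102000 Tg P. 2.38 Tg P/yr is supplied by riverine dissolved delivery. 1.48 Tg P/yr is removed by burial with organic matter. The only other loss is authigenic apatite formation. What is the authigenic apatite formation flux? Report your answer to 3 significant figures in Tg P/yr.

At steady state ΣF_in = ΣF_out.
ΣF_in = 2.3800 Tg P/yr.
Authigenic apatite formation flux = ΣF_in − (1.48) = 2.3800 − 1.480 = 0.9000 Tg P/yr.

0.900 Tg P/yr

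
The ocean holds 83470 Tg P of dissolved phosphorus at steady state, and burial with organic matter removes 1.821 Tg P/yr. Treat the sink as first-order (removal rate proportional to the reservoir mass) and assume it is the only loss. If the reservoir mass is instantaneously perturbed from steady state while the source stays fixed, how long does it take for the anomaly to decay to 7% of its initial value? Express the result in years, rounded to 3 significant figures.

122000 yr

For a linear reservoir the anomaly decays as exp(−t/τ) with τ = M/F = 83470/1.821 = 45840 yr.
exp(−t/τ) = 0.07 ⇒ t = −τ ln(0.07) = 45840 × 2.659 = 121900 yr.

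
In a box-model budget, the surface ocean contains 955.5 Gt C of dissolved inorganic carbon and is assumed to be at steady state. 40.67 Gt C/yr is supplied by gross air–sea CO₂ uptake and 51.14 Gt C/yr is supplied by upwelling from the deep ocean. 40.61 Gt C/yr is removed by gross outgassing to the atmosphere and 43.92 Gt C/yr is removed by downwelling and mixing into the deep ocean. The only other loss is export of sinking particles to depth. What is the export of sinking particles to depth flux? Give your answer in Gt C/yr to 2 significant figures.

7.3 Gt C/yr

At steady state ΣF_in = ΣF_out.
ΣF_in = 40.67 + 51.14 = 91.810 Gt C/yr.
Export of sinking particles to depth flux = ΣF_in − (40.61 + 43.92) = 91.810 − 84.53 = 7.280 Gt C/yr.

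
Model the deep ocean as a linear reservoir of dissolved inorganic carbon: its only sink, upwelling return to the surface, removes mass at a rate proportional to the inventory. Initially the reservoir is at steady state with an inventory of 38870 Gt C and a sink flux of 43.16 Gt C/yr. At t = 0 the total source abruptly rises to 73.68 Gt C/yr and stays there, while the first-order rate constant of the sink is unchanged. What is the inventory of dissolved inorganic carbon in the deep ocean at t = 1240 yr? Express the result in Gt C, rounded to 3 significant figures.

τ = M₀/F₀ = 38870/43.16 = 900.6 yr; rate constant k = 1/τ.
New steady state M_∞ = F₁/k = F₁·τ = 73.68 × 900.6 = 66356 Gt C.
M(t) = M_∞ + (M₀ − M_∞)·e^(−t/τ); t/τ = 1240/900.6 = 1.377, so e^(−t/τ) = 0.2524.
M(t) = 66356 − 27490 × 0.2524 = 59420 Gt C.

59400 Gt C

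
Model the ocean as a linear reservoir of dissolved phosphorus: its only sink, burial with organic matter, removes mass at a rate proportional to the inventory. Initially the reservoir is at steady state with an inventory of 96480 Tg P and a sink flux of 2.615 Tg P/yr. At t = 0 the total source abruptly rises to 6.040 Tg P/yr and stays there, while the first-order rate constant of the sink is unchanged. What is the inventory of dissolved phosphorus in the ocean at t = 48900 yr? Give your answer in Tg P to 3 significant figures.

189000 Tg P

τ = M₀/F₀ = 96480/2.615 = 36890 yr; rate constant k = 1/τ.
New steady state M_∞ = F₁/k = F₁·τ = 6.040 × 36890 = 222840 Tg P.
M(t) = M_∞ + (M₀ − M_∞)·e^(−t/τ); t/τ = 48900/36890 = 1.325, so e^(−t/τ) = 0.2657.
M(t) = 222840 − 126400 × 0.2657 = 189270 Tg P.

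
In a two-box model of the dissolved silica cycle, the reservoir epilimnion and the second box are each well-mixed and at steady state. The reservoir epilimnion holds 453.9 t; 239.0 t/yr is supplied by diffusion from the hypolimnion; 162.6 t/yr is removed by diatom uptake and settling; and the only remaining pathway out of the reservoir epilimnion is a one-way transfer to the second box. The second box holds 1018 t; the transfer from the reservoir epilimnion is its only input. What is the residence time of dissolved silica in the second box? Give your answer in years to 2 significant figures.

13 yr

Balance the reservoir epilimnion: ΣF_in = 239.00 t/yr.
Transfer to the second box = ΣF_in − (162.6) = 76.400 t/yr.
At steady state the output of the second box equals its input, 76.400 t/yr.
τ = M / F = 1018 / 76.400 = 13.32 yr.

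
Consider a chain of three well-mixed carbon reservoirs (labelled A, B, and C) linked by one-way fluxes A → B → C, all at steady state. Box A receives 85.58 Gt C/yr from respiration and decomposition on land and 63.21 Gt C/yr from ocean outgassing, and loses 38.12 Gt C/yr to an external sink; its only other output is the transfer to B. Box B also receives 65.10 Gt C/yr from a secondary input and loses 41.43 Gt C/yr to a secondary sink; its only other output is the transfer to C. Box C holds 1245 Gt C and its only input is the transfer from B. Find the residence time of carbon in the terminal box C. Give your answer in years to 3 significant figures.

Box A: F(A→B) = (85.58 + 63.21) − 38.12 = 110.67 Gt C/yr.
Box B: F(B→C) = (110.67 + 65.10) − 41.43 = 134.34 Gt C/yr.
Box C throughput = its input = 134.34 Gt C/yr; τ = 1245 / 134.34 = 9.268 yr.

9.27 yr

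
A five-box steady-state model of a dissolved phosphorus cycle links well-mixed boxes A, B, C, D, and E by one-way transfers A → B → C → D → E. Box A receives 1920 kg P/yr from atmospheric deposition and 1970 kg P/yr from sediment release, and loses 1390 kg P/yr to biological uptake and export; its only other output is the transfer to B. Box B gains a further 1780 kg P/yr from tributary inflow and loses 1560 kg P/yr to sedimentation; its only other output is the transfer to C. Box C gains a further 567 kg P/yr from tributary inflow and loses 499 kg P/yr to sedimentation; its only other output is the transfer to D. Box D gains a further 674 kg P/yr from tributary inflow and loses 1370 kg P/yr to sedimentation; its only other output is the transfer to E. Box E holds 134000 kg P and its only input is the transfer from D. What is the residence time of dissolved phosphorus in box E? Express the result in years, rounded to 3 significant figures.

Box A: F(A→B) = (1920 + 1970) − 1390 = 2500.0 kg P/yr.
Box B: F(B→C) = (2500.0 + 1780) − 1560 = 2720.0 kg P/yr.
Box C: F(C→D) = (2720.0 + 567) − 499 = 2788.0 kg P/yr.
Box D: F(D→E) = (2788.0 + 674) − 1370 = 2092.0 kg P/yr.
Box E throughput = its input = 2092.0 kg P/yr; τ = 134000 / 2092.0 = 64.05 yr.

64.1 yr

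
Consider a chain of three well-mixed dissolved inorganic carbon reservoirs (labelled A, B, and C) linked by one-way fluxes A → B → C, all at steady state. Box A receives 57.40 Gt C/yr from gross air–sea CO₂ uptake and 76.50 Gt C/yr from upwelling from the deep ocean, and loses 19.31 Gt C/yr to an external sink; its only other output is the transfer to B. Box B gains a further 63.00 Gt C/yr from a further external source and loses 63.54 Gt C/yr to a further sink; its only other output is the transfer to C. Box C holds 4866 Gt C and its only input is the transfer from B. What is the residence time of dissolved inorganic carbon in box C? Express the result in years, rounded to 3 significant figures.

Box A: F(A→B) = (57.40 + 76.50) − 19.31 = 114.59 Gt C/yr.
Box B: F(B→C) = (114.59 + 63.00) − 63.54 = 114.05 Gt C/yr.
Box C throughput = its input = 114.05 Gt C/yr; τ = 4866 / 114.05 = 42.67 yr.

42.7 yr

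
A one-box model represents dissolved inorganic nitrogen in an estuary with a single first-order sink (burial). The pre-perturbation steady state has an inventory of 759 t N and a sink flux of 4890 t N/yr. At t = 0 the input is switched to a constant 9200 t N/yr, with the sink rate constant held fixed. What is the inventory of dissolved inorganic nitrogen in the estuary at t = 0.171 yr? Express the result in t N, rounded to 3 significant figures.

1210 t N

The sink rate constant is k = F₀/M₀ = 4890/759 = 6.443 yr⁻¹.
Solving dM/dt = F₁ − kM with M(0) = M₀ gives M(t) = F₁/k + (M₀ − F₁/k)·e^(−kt).
F₁/k = 9200/6.443 = 1428.0 t N; kt = 6.443 × 0.171 = 1.102, e^(−kt) = 0.3323.
M(0.171) = 1428.0 + (759 − 1428.0) × 0.3323 = 1428.0 − 222.3 = 1205.7 t N.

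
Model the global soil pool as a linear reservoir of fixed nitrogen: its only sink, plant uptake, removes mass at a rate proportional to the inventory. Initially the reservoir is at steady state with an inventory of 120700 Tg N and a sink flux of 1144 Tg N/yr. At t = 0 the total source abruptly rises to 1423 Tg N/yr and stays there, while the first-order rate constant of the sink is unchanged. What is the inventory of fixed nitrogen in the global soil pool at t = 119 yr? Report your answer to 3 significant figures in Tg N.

141000 Tg N

τ = M₀/F₀ = 120700/1144 = 105.5 yr; rate constant k = 1/τ.
New steady state M_∞ = F₁/k = F₁·τ = 1423 × 105.5 = 150140 Tg N.
M(t) = M_∞ + (M₀ − M_∞)·e^(−t/τ); t/τ = 119/105.5 = 1.128, so e^(−t/τ) = 0.3237.
M(t) = 150140 − 29440 × 0.3237 = 140610 Tg N.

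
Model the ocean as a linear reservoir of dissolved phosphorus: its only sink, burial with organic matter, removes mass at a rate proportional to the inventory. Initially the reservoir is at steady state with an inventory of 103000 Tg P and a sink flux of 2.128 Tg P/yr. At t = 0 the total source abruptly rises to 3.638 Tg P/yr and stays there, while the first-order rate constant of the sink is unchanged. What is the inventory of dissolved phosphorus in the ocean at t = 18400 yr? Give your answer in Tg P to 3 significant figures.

τ = M₀/F₀ = 103000/2.128 = 48400 yr; rate constant k = 1/τ.
New steady state M_∞ = F₁/k = F₁·τ = 3.638 × 48400 = 176090 Tg P.
M(t) = M_∞ + (M₀ − M_∞)·e^(−t/τ); t/τ = 18400/48400 = 0.3801, so e^(−t/τ) = 0.6838.
M(t) = 176090 − 73090 × 0.6838 = 126110 Tg P.

126000 Tg P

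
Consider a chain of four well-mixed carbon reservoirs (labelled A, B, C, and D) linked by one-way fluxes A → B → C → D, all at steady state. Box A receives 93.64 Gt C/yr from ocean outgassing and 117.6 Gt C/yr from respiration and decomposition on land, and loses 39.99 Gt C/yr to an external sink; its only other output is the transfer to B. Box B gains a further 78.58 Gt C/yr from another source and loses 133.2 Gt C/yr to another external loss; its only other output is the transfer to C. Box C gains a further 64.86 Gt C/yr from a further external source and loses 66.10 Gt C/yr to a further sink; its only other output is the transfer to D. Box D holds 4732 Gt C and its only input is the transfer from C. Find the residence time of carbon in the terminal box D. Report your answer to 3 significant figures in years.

Box A: F(A→B) = (93.64 + 117.6) − 39.99 = 171.25 Gt C/yr.
Box B: F(B→C) = (171.25 + 78.58) − 133.2 = 116.63 Gt C/yr.
Box C: F(C→D) = (116.63 + 64.86) − 66.10 = 115.39 Gt C/yr.
Box D throughput = its input = 115.39 Gt C/yr; τ = 4732 / 115.39 = 41.01 yr.

41.0 yr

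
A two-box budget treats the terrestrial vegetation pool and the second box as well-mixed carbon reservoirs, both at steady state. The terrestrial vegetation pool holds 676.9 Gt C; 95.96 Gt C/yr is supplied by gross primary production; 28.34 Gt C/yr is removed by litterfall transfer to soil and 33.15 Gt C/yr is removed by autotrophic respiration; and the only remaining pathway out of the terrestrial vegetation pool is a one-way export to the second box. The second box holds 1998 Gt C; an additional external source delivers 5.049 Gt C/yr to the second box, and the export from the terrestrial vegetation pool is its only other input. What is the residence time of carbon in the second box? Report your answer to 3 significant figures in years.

50.6 yr

Balance the terrestrial vegetation pool: ΣF_in = 95.960 Gt C/yr.
Export to the second box = ΣF_in − (28.34 + 33.15) = 34.470 Gt C/yr.
Total input to the second box = 34.470 + 5.049 = 39.519 Gt C/yr; at steady state this equals its total output.
τ = M / F = 1998 / 39.519 = 50.56 yr.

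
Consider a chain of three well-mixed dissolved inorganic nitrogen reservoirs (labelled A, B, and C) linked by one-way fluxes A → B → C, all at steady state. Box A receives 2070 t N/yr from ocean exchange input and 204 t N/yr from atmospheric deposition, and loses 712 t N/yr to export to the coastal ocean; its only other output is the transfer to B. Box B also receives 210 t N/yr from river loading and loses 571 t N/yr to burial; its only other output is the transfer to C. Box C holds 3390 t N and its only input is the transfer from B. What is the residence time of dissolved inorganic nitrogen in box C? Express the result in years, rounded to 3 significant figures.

Box A: F(A→B) = (2070 + 204) − 712 = 1562.0 t N/yr.
Box B: F(B→C) = (1562.0 + 210) − 571 = 1201.0 t N/yr.
Box C throughput = its input = 1201.0 t N/yr; τ = 3390 / 1201.0 = 2.823 yr.

2.82 yr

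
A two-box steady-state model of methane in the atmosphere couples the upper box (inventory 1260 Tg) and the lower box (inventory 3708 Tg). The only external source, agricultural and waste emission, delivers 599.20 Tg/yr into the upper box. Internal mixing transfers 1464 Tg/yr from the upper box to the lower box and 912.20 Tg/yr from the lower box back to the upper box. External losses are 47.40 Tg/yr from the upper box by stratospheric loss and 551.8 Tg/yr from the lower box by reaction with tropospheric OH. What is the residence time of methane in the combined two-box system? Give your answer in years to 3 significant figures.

Treat the two boxes together as one reservoir: the mixing fluxes between them are internal recycling, so τ = ΣM / Σ(external losses).
M_total = 1260 + 3708 = 4968.0 Tg.
ΣF_external_out = 47.40 + 551.8 = 599.20 Tg/yr.
τ = M_total / ΣF_ext = 4968.0 / 599.20 = 8.291 yr.

8.29 yr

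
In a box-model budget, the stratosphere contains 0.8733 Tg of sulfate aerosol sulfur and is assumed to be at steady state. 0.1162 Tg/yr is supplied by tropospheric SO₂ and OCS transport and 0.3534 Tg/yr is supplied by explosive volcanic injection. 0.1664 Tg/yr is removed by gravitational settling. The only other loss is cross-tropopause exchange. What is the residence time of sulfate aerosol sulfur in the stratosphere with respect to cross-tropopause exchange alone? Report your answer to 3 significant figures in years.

At steady state ΣF_in = ΣF_out.
ΣF_in = 0.1162 + 0.3534 = 0.46960 Tg/yr.
Cross-tropopause exchange flux = ΣF_in − (0.1664) = 0.46960 − 0.1664 = 0.3032 Tg/yr.
τ = M / F = 0.8733 / 0.3032 = 2.880 yr.

2.88 yr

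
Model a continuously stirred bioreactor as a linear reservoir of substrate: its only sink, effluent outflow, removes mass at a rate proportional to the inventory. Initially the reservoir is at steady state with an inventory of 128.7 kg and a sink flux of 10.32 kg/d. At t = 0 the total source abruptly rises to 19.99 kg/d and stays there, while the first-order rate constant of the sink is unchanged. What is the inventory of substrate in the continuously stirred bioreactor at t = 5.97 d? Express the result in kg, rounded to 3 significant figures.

τ = M₀/F₀ = 128.7/10.32 = 12.47 d; rate constant k = 1/τ.
New steady state M_∞ = F₁/k = F₁·τ = 19.99 × 12.47 = 249.29 kg.
M(t) = M_∞ + (M₀ − M_∞)·e^(−t/τ); t/τ = 5.97/12.47 = 0.4787, so e^(−t/τ) = 0.6196.
M(t) = 249.29 − 120.6 × 0.6196 = 174.58 kg.

175 kg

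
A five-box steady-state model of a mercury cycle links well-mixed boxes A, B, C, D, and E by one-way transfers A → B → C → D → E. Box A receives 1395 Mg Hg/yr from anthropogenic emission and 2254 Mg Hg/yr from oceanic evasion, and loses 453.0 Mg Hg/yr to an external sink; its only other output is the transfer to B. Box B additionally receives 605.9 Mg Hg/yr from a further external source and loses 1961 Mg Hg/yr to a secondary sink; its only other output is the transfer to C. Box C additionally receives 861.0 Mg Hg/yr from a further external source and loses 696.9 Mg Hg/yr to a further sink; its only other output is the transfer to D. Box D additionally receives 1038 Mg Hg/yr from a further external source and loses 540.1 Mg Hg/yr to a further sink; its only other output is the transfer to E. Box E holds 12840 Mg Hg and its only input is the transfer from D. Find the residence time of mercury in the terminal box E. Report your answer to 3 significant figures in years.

Box A: F(A→B) = (1395 + 2254) − 453.0 = 3196.0 Mg Hg/yr.
Box B: F(B→C) = (3196.0 + 605.9) − 1961 = 1840.9 Mg Hg/yr.
Box C: F(C→D) = (1840.9 + 861.0) − 696.9 = 2005.0 Mg Hg/yr.
Box D: F(D→E) = (2005.0 + 1038) − 540.1 = 2502.9 Mg Hg/yr.
Box E throughput = its input = 2502.9 Mg Hg/yr; τ = 12840 / 2502.9 = 5.130 yr.

5.13 yr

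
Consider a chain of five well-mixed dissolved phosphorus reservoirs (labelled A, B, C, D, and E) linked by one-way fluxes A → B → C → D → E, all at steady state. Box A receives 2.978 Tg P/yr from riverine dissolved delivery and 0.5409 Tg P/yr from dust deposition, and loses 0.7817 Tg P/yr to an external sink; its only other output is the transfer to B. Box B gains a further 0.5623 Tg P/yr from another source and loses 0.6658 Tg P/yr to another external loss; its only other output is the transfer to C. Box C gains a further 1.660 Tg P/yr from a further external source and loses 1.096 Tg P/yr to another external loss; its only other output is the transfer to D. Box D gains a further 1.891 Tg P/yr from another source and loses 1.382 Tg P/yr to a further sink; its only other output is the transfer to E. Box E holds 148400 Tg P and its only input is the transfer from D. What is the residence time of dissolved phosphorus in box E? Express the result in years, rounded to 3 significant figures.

40000 yr

Box A: F(A→B) = (2.978 + 0.5409) − 0.7817 = 2.7372 Tg P/yr.
Box B: F(B→C) = (2.7372 + 0.5623) − 0.6658 = 2.6337 Tg P/yr.
Box C: F(C→D) = (2.6337 + 1.660) − 1.096 = 3.1977 Tg P/yr.
Box D: F(D→E) = (3.1977 + 1.891) − 1.382 = 3.7067 Tg P/yr.
Box E throughput = its input = 3.7067 Tg P/yr; τ = 148400 / 3.7067 = 40040 yr.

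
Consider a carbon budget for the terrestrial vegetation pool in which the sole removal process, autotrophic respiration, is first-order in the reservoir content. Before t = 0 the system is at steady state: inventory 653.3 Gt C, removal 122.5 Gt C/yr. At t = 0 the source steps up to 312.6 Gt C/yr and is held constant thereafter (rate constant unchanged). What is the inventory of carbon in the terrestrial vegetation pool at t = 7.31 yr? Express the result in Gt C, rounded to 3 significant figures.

The sink rate constant is k = F₀/M₀ = 122.5/653.3 = 0.1875 yr⁻¹.
Solving dM/dt = F₁ − kM with M(0) = M₀ gives M(t) = F₁/k + (M₀ − F₁/k)·e^(−kt).
F₁/k = 312.6/0.1875 = 1667.1 Gt C; kt = 0.1875 × 7.31 = 1.371, e^(−kt) = 0.2539.
M(7.31) = 1667.1 + (653.3 − 1667.1) × 0.2539 = 1667.1 − 257.4 = 1409.7 Gt C.

1410 Gt C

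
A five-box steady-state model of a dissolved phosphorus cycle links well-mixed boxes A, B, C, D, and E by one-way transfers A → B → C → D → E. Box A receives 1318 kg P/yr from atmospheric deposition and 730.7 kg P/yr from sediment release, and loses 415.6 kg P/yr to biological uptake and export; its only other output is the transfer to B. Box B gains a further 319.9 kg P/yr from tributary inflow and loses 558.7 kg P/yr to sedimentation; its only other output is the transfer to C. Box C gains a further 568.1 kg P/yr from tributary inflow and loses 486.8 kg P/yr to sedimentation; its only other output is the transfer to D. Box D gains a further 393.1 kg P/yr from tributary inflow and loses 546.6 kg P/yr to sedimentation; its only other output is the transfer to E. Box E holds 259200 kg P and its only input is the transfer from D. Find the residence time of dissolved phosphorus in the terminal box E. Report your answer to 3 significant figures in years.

196 yr

Box A: F(A→B) = (1318 + 730.7) − 415.6 = 1633.1 kg P/yr.
Box B: F(B→C) = (1633.1 + 319.9) − 558.7 = 1394.3 kg P/yr.
Box C: F(C→D) = (1394.3 + 568.1) − 486.8 = 1475.6 kg P/yr.
Box D: F(D→E) = (1475.6 + 393.1) − 546.6 = 1322.1 kg P/yr.
Box E throughput = its input = 1322.1 kg P/yr; τ = 259200 / 1322.1 = 196.1 yr.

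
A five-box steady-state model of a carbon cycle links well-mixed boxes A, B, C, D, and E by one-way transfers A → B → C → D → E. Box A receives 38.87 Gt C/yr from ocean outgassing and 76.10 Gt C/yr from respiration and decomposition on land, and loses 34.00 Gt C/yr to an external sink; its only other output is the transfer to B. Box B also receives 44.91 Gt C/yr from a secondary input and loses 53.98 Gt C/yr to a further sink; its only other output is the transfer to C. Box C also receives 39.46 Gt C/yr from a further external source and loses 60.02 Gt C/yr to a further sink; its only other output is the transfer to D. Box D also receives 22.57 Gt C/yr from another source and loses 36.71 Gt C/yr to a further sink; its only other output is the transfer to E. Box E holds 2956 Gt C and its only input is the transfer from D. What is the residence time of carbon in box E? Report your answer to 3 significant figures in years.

79.5 yr

Box A: F(A→B) = (38.87 + 76.10) − 34.00 = 80.970 Gt C/yr.
Box B: F(B→C) = (80.970 + 44.91) − 53.98 = 71.900 Gt C/yr.
Box C: F(C→D) = (71.900 + 39.46) − 60.02 = 51.340 Gt C/yr.
Box D: F(D→E) = (51.340 + 22.57) − 36.71 = 37.200 Gt C/yr.
Box E throughput = its input = 37.200 Gt C/yr; τ = 2956 / 37.200 = 79.46 yr.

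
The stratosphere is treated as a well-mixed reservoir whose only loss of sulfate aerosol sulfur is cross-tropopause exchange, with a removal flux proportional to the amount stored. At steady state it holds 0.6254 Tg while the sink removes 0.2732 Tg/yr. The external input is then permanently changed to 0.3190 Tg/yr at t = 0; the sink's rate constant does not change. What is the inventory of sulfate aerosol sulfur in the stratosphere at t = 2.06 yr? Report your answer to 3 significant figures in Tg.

0.688 Tg

The sink rate constant is k = F₀/M₀ = 0.2732/0.6254 = 0.4368 yr⁻¹.
Solving dM/dt = F₁ − kM with M(0) = M₀ gives M(t) = F₁/k + (M₀ − F₁/k)·e^(−kt).
F₁/k = 0.3190/0.4368 = 0.73024 Tg; kt = 0.4368 × 2.06 = 0.8999, e^(−kt) = 0.4066.
M(2.06) = 0.73024 + (0.6254 − 0.73024) × 0.4066 = 0.73024 − 0.04263 = 0.68761 Tg.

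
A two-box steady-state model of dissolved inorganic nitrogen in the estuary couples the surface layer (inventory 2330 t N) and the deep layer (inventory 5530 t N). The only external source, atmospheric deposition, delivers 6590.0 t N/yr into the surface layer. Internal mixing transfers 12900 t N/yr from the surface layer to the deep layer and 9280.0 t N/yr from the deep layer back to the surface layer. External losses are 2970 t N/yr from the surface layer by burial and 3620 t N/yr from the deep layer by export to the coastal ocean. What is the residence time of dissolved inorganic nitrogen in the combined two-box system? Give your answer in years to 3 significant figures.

Residence time in the combined system uses the total inventory and the total *external* removal — internal exchanges between the two boxes cancel.
M_total = 2330 + 5530 = 7860.0 t N.
ΣF_external_out = 2970 + 3620 = 6590.0 t N/yr.
τ = M_total / ΣF_ext = 7860.0 / 6590.0 = 1.193 yr.

1.19 yr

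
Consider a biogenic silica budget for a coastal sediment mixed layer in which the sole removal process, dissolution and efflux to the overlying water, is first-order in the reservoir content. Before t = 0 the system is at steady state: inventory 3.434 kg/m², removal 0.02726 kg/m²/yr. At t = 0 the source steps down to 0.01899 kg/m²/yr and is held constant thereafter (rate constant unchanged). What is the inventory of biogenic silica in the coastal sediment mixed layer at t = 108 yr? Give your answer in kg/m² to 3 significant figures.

τ = M₀/F₀ = 3.434/0.02726 = 126.0 yr; rate constant k = 1/τ.
New steady state M_∞ = F₁/k = F₁·τ = 0.01899 × 126.0 = 2.3922 kg/m².
M(t) = M_∞ + (M₀ − M_∞)·e^(−t/τ); t/τ = 108/126.0 = 0.8573, so e^(−t/τ) = 0.4243.
M(t) = 2.3922 + 1.042 × 0.4243 = 2.8342 kg/m².

2.83 kg/m²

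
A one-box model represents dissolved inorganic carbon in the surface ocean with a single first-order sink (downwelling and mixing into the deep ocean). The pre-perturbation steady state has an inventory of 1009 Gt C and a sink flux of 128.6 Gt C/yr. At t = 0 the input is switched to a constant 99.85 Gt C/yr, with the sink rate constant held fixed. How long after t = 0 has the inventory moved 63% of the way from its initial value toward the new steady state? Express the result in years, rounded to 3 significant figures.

7.80 yr

τ = M₀/F₀ = 1009/128.6 = 7.846 yr.
The remaining gap fraction is e^(−t/τ); 63% covered ⇒ e^(−t/τ) = 0.370.
t = −τ ln(0.370) = 7.846 × 0.9943 = 7.801 yr.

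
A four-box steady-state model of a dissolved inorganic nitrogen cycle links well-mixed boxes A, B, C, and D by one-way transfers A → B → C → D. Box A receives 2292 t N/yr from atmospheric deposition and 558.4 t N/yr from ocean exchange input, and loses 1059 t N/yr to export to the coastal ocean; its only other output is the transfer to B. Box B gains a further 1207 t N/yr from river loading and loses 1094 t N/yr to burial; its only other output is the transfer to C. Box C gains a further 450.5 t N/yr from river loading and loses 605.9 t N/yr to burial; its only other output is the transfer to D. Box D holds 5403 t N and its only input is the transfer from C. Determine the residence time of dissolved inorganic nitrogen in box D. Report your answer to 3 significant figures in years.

Box A: F(A→B) = (2292 + 558.4) − 1059 = 1791.4 t N/yr.
Box B: F(B→C) = (1791.4 + 1207) − 1094 = 1904.4 t N/yr.
Box C: F(C→D) = (1904.4 + 450.5) − 605.9 = 1749.0 t N/yr.
Box D throughput = its input = 1749.0 t N/yr; τ = 5403 / 1749.0 = 3.089 yr.

3.09 yr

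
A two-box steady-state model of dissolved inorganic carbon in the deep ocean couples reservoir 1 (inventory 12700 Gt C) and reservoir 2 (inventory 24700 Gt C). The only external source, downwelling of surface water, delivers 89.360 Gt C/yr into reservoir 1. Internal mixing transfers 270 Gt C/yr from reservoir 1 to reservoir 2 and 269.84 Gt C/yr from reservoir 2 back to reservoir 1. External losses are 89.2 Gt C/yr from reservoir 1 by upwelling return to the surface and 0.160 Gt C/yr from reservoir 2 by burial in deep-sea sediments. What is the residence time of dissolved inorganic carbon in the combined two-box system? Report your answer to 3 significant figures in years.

419 yr

Treat the two boxes together as one reservoir: the mixing fluxes between them are internal recycling, so τ = ΣM / Σ(external losses).
M_total = 12700 + 24700 = 37400 Gt C.
ΣF_external_out = 89.2 + 0.160 = 89.360 Gt C/yr.
τ = M_total / ΣF_ext = 37400 / 89.360 = 418.5 yr.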